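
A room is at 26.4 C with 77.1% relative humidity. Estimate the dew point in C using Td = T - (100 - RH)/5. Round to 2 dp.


Td = 26.4 - (100-77.1)/5 = 21.82 C

21.82 C


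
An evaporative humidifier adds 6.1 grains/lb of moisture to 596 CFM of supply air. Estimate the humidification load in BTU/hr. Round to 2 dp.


Q = 0.68 * 596 * 6.1 = 2472.21 BTU/hr

2472.21 BTU/hr


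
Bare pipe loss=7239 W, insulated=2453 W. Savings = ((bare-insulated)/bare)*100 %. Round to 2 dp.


Savings = ((7239-2453)/7239)*100 = 66.11 %

66.11 %


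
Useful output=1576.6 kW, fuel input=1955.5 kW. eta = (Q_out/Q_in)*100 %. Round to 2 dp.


eta = (1576.6/1955.5)*100 = 80.62 %

80.62 %


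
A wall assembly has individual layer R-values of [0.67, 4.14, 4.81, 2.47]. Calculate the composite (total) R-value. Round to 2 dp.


R_total = 0.67 + 4.14 + 4.81 + 2.47 = 12.09

12.09


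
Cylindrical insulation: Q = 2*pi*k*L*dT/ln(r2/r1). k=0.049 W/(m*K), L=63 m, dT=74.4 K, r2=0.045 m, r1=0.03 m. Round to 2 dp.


Q = 2*pi*0.049*63*74.4/ln(0.045/0.03) = 3559.07 W

3559.07 W


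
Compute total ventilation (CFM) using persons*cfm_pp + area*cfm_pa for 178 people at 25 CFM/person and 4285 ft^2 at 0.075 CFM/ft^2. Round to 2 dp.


Total = 178*25 + 4285*0.075 = 4771.38 CFM

4771.38 CFM


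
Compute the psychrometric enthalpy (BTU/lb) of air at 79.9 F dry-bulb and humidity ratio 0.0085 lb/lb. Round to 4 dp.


h = 0.24*79.9 + 0.0085*(1061+0.444*79.9) = 28.4960 BTU/lb

28.4960 BTU/lb


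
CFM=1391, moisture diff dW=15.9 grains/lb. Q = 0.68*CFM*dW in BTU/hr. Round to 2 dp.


Q = 0.68 * 1391 * 15.9 = 15039.49 BTU/hr

15039.49 BTU/hr


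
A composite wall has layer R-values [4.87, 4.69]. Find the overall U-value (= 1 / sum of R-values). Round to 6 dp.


R_total = 4.87 + 4.69 = 9.56
U = 1/9.56 = 0.104603

0.104603


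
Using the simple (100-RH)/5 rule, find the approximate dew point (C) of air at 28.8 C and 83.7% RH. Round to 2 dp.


Td = 28.8 - (100-83.7)/5 = 25.54 C

25.54 C


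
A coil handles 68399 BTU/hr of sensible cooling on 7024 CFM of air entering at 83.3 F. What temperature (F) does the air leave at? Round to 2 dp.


dT = 68399/(1.08*7024) = 9.0166
T_leave = 83.3 - 9.0166 = 74.28 F

74.28 F


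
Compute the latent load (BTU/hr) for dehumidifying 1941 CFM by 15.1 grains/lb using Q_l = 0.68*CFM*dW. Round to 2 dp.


Q = 0.68 * 1941 * 15.1 = 19930.19 BTU/hr

19930.19 BTU/hr


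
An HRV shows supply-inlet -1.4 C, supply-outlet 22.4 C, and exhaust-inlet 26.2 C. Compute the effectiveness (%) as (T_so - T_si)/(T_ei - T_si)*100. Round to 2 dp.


eff = (22.4-(-1.4))/(26.2-(-1.4))*100 = 86.23 %

86.23 %


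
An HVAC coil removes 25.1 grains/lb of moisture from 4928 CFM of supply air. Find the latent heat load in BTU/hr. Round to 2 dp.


Q = 0.68 * 4928 * 25.1 = 84111.10 BTU/hr

84111.10 BTU/hr


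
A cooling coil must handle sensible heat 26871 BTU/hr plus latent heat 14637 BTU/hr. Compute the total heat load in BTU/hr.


Qt = 26871 + 14637 = 41508 BTU/hr

41508 BTU/hr


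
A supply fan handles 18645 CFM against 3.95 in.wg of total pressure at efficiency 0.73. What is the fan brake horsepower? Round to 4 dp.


BHP = 18645 * 3.95 / (6356 * 0.73) = 15.8728 hp

15.8728 hp


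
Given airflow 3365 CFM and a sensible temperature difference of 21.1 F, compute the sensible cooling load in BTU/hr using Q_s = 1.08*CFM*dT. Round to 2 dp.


Q = 1.08 * 3365 * 21.1 = 76681.62 BTU/hr

76681.62 BTU/hr


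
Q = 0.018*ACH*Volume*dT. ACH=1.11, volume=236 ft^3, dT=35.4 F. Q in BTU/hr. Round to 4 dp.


Q = 0.018 * 1.11 * 236 * 35.4 = 166.9209 BTU/hr

166.9209 BTU/hr


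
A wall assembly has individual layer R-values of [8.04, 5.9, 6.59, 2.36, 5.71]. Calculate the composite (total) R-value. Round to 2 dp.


R_total = 8.04 + 5.9 + 6.59 + 2.36 + 5.71 = 28.60

28.60


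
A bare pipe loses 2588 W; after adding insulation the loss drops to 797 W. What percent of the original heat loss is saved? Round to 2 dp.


Savings = ((2588-797)/2588)*100 = 69.20 %

69.20 %


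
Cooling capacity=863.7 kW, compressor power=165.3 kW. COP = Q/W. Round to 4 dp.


COP = 863.7 / 165.3 = 5.2250

5.2250


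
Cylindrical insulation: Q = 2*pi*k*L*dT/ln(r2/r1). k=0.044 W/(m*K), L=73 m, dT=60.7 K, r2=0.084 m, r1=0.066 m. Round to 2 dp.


Q = 2*pi*0.044*73*60.7/ln(0.084/0.066) = 5079.67 W

5079.67 W


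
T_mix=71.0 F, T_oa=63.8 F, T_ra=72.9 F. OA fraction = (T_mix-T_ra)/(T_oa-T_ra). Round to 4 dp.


frac = (71.0 - 72.9) / (63.8 - 72.9) = 0.2088

0.2088


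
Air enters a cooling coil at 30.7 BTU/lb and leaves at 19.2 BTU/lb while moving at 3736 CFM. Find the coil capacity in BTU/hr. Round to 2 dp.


Q = 4.5 * 3736 * (30.7 - 19.2) = 193338.00 BTU/hr

193338.00 BTU/hr


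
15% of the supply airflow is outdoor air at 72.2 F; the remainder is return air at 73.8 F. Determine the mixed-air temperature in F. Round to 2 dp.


T_mix = 0.15*72.2 + 0.85*73.8 = 73.56 F

73.56 F


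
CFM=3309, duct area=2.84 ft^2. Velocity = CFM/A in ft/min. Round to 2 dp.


V = 3309 / 2.84 = 1165.14 ft/min

1165.14 ft/min


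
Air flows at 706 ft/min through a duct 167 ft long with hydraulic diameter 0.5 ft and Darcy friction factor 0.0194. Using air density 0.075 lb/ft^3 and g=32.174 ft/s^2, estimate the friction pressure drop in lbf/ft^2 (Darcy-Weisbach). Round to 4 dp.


v_fps = 706/60 = 11.7667 ft/s
dp = 0.0194*(167/0.5)*0.075*11.7667^2/(2*32.174) = 1.0456 lbf/ft^2

1.0456 lbf/ft^2


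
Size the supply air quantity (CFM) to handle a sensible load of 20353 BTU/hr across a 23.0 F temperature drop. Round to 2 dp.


CFM = 20353 / (1.08 * 23.0) = 819.36

819.36 CFM


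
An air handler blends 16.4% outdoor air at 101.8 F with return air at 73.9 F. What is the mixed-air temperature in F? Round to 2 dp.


T_mix = 73.9 + (16.4/100)*(101.8-73.9) = 78.48 F

78.48 F


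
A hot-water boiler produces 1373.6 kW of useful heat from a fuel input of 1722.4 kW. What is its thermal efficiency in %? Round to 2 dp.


eta = (1373.6/1722.4)*100 = 79.75 %

79.75 %


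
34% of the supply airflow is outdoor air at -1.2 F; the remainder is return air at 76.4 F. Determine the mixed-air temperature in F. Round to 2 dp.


T_mix = 0.34*(-1.2) + 0.66*76.4 = 50.02 F

50.02 F


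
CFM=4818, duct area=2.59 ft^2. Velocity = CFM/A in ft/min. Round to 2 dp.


V = 4818 / 2.59 = 1860.23 ft/min

1860.23 ft/min


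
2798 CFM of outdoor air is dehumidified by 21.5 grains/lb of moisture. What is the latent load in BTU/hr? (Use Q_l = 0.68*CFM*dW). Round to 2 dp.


Q = 0.68 * 2798 * 21.5 = 40906.76 BTU/hr

40906.76 BTU/hr


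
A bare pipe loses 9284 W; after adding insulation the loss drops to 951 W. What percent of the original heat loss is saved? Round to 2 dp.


Savings = ((9284-951)/9284)*100 = 89.76 %

89.76 %


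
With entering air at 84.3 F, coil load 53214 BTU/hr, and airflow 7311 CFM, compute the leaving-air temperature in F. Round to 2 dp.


dT = 53214/(1.08*7311) = 6.7395
T_leave = 84.3 - 6.7395 = 77.56 F

77.56 F


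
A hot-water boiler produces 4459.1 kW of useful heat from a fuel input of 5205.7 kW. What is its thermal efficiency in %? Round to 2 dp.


eta = (4459.1/5205.7)*100 = 85.66 %

85.66 %


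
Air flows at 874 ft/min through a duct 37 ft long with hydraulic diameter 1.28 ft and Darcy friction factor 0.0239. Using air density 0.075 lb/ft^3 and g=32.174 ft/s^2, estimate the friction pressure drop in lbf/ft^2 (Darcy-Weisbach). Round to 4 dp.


v_fps = 874/60 = 14.5667 ft/s
dp = 0.0239*(37/1.28)*0.075*14.5667^2/(2*32.174) = 0.1709 lbf/ft^2

0.1709 lbf/ft^2


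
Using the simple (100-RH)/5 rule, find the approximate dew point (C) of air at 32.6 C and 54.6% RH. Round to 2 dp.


Td = 32.6 - (100-54.6)/5 = 23.52 C

23.52 C


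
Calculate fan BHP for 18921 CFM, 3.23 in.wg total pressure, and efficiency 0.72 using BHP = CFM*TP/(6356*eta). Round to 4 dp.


BHP = 18921 * 3.23 / (6356 * 0.72) = 13.3546 hp

13.3546 hp


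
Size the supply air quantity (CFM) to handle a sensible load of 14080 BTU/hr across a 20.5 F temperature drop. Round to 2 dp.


CFM = 14080 / (1.08 * 20.5) = 635.95

635.95 CFM


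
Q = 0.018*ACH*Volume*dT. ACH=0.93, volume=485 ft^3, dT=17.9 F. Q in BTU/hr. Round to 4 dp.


Q = 0.018 * 0.93 * 485 * 17.9 = 145.3283 BTU/hr

145.3283 BTU/hr


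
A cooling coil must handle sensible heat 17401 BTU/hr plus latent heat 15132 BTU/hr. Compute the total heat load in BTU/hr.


Qt = 17401 + 15132 = 32533 BTU/hr

32533 BTU/hr


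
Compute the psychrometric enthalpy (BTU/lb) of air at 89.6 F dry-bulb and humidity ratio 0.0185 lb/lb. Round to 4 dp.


h = 0.24*89.6 + 0.0185*(1061+0.444*89.6) = 41.8685 BTU/lb

41.8685 BTU/lb


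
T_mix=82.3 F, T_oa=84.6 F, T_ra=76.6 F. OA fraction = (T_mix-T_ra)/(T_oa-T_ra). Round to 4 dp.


frac = (82.3 - 76.6) / (84.6 - 76.6) = 0.7125

0.7125


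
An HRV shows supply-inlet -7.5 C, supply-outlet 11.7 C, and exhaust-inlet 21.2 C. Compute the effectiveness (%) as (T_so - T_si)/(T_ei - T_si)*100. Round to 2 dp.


eff = (11.7-(-7.5))/(21.2-(-7.5))*100 = 66.90 %

66.90 %


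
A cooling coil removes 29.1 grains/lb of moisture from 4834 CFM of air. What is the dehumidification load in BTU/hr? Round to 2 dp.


Q = 0.68 * 4834 * 29.1 = 95655.19 BTU/hr

95655.19 BTU/hr


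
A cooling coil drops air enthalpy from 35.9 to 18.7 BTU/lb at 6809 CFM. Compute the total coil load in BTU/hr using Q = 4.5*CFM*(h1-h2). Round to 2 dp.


Q = 4.5 * 6809 * (35.9 - 18.7) = 527016.60 BTU/hr

527016.60 BTU/hr


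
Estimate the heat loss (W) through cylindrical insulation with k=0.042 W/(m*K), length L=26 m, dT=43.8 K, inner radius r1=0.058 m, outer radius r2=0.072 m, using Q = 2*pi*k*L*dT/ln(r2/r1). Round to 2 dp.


Q = 2*pi*0.042*26*43.8/ln(0.072/0.058) = 1389.87 W

1389.87 W


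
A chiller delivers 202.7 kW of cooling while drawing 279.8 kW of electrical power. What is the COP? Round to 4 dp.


COP = 202.7 / 279.8 = 0.7244

0.7244


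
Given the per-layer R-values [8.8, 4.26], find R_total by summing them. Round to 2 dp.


R_total = 8.8 + 4.26 = 13.06

13.06


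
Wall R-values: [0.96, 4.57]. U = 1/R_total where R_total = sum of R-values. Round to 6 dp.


R_total = 0.96 + 4.57 = 5.53
U = 1/5.53 = 0.180832

0.180832


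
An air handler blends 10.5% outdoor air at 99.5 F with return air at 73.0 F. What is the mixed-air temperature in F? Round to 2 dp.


T_mix = 73.0 + (10.5/100)*(99.5-73.0) = 75.78 F

75.78 F


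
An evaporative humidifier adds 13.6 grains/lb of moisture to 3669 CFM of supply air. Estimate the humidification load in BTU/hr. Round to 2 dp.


Q = 0.68 * 3669 * 13.6 = 33930.91 BTU/hr

33930.91 BTU/hr


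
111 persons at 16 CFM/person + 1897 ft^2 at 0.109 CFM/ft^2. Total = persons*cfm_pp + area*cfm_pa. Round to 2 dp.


Total = 111*16 + 1897*0.109 = 1982.77 CFM

1982.77 CFM


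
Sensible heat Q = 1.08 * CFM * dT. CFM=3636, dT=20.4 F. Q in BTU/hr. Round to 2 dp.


Q = 1.08 * 3636 * 20.4 = 80108.35 BTU/hr

80108.35 BTU/hr


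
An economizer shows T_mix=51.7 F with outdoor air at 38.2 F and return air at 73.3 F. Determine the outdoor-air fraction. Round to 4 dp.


frac = (51.7 - 73.3) / (38.2 - 73.3) = 0.6154

0.6154


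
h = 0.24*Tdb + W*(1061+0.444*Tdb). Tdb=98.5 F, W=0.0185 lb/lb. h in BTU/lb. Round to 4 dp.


h = 0.24*98.5 + 0.0185*(1061+0.444*98.5) = 44.0776 BTU/lb

44.0776 BTU/lb


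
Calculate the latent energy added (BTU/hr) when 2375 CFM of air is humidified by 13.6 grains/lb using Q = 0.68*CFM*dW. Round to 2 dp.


Q = 0.68 * 2375 * 13.6 = 21964.00 BTU/hr

21964.00 BTU/hr


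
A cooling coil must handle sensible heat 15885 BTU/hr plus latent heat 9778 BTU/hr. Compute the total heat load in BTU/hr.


Qt = 15885 + 9778 = 25663 BTU/hr

25663 BTU/hr


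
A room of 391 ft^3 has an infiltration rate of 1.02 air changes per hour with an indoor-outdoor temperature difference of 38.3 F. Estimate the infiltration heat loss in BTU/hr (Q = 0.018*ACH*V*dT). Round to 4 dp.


Q = 0.018 * 1.02 * 391 * 38.3 = 274.9465 BTU/hr

274.9465 BTU/hr


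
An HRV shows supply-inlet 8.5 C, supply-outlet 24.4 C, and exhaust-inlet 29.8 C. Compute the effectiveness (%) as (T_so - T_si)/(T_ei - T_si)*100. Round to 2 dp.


eff = (24.4-8.5)/(29.8-8.5)*100 = 74.65 %

74.65 %


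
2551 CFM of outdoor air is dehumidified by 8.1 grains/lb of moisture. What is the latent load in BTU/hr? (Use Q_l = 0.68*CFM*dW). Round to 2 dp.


Q = 0.68 * 2551 * 8.1 = 14050.91 BTU/hr

14050.91 BTU/hr


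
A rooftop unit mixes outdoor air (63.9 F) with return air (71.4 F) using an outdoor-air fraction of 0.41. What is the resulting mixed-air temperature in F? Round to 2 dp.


T_mix = 0.41*63.9 + 0.59*71.4 = 68.33 F

68.33 F


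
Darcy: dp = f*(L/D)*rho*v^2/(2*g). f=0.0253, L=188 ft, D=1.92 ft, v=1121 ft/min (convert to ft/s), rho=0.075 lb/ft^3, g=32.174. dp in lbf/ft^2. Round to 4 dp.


v_fps = 1121/60 = 18.6833 ft/s
dp = 0.0253*(188/1.92)*0.075*18.6833^2/(2*32.174) = 1.0079 lbf/ft^2

1.0079 lbf/ft^2


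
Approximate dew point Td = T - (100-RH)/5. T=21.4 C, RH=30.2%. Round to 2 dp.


Td = 21.4 - (100-30.2)/5 = 7.44 C

7.44 C


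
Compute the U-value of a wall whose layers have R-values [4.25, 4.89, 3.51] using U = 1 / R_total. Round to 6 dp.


R_total = 4.25 + 4.89 + 3.51 = 12.65
U = 1/12.65 = 0.079051

0.079051


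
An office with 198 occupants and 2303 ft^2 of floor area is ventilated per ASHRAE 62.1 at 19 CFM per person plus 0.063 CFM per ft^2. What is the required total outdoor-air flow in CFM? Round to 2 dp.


Total = 198*19 + 2303*0.063 = 3907.09 CFM

3907.09 CFM


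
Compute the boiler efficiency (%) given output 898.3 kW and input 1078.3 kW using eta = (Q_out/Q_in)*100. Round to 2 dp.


eta = (898.3/1078.3)*100 = 83.31 %

83.31 %


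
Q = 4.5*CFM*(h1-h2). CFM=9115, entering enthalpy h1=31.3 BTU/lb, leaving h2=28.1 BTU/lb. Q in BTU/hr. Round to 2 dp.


Q = 4.5 * 9115 * (31.3 - 28.1) = 131256.00 BTU/hr

131256.00 BTU/hr


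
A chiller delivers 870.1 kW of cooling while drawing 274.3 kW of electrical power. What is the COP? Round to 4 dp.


COP = 870.1 / 274.3 = 3.1721

3.1721


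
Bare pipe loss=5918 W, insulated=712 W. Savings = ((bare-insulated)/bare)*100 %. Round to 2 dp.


Savings = ((5918-712)/5918)*100 = 87.97 %

87.97 %


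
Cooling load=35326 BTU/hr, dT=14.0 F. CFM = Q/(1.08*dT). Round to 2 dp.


CFM = 35326 / (1.08 * 14.0) = 2336.38

2336.38 CFM


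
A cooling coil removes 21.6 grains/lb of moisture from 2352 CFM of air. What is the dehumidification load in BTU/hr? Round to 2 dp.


Q = 0.68 * 2352 * 21.6 = 34546.18 BTU/hr

34546.18 BTU/hr


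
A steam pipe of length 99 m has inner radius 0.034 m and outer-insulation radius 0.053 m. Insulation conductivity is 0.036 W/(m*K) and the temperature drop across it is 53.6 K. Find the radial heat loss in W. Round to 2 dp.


Q = 2*pi*0.036*99*53.6/ln(0.053/0.034) = 2703.75 W

2703.75 W


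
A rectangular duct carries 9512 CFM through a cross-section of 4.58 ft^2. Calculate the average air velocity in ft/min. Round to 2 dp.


V = 9512 / 4.58 = 2076.86 ft/min

2076.86 ft/min


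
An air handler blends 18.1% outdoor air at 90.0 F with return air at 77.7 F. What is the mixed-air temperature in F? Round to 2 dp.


T_mix = 77.7 + (18.1/100)*(90.0-77.7) = 79.93 F

79.93 F


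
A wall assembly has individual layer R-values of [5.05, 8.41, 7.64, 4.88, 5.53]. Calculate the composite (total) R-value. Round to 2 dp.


R_total = 5.05 + 8.41 + 7.64 + 4.88 + 5.53 = 31.51

31.51


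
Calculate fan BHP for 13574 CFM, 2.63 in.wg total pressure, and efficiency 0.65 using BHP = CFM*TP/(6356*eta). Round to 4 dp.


BHP = 13574 * 2.63 / (6356 * 0.65) = 8.6410 hp

8.6410 hp


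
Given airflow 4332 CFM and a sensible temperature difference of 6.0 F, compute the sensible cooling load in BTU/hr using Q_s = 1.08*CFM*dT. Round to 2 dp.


Q = 1.08 * 4332 * 6.0 = 28071.36 BTU/hr

28071.36 BTU/hr


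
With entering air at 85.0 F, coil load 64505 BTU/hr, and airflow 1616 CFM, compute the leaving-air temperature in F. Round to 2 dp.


dT = 64505/(1.08*1616) = 36.9597
T_leave = 85.0 - 36.9597 = 48.04 F

48.04 F


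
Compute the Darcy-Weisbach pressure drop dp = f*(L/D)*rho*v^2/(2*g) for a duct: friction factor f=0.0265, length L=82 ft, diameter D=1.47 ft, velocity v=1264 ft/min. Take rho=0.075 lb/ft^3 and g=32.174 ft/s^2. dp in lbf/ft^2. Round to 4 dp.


v_fps = 1264/60 = 21.0667 ft/s
dp = 0.0265*(82/1.47)*0.075*21.0667^2/(2*32.174) = 0.7646 lbf/ft^2

0.7646 lbf/ft^2


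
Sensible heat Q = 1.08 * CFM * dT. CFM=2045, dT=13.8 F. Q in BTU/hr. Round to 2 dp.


Q = 1.08 * 2045 * 13.8 = 30478.68 BTU/hr

30478.68 BTU/hr


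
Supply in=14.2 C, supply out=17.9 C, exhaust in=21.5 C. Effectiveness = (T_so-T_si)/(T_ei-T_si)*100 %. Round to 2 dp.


eff = (17.9-14.2)/(21.5-14.2)*100 = 50.68 %

50.68 %


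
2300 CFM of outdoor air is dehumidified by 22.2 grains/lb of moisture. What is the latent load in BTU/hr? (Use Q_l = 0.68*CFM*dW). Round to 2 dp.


Q = 0.68 * 2300 * 22.2 = 34720.80 BTU/hr

34720.80 BTU/hr


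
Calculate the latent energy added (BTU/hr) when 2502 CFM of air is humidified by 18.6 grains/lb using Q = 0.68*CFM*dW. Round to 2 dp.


Q = 0.68 * 2502 * 18.6 = 31645.30 BTU/hr

31645.30 BTU/hr


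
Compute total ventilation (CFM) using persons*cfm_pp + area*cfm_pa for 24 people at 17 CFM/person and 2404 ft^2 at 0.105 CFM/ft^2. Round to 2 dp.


Total = 24*17 + 2404*0.105 = 660.42 CFM

660.42 CFM


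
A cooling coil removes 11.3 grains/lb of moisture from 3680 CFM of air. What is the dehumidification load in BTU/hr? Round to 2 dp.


Q = 0.68 * 3680 * 11.3 = 28277.12 BTU/hr

28277.12 BTU/hr


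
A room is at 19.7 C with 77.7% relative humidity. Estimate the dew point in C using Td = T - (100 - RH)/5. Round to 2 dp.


Td = 19.7 - (100-77.7)/5 = 15.24 C

15.24 C


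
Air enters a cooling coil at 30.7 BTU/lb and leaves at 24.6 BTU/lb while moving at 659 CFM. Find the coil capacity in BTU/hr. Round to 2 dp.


Q = 4.5 * 659 * (30.7 - 24.6) = 18089.55 BTU/hr

18089.55 BTU/hr


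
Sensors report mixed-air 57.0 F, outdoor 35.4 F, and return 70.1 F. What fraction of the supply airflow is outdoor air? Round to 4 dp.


frac = (57.0 - 70.1) / (35.4 - 70.1) = 0.3775

0.3775


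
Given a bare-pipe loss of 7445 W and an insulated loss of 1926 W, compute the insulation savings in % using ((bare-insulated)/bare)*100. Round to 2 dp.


Savings = ((7445-1926)/7445)*100 = 74.13 %

74.13 %


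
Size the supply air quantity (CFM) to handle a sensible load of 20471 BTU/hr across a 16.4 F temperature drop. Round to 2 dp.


CFM = 20471 / (1.08 * 16.4) = 1155.77

1155.77 CFM


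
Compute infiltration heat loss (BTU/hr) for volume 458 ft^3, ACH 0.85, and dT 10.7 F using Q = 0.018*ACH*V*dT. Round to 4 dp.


Q = 0.018 * 0.85 * 458 * 10.7 = 74.9792 BTU/hr

74.9792 BTU/hr


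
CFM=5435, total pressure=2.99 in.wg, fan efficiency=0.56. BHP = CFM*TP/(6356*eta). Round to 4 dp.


BHP = 5435 * 2.99 / (6356 * 0.56) = 4.5656 hp

4.5656 hp


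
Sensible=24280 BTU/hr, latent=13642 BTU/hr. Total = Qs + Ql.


Qt = 24280 + 13642 = 37922 BTU/hr

37922 BTU/hr


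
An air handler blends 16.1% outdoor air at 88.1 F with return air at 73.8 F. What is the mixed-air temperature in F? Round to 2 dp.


T_mix = 73.8 + (16.1/100)*(88.1-73.8) = 76.10 F

76.10 F


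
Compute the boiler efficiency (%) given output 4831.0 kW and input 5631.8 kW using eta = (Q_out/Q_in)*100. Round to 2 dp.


eta = (4831.0/5631.8)*100 = 85.78 %

85.78 %


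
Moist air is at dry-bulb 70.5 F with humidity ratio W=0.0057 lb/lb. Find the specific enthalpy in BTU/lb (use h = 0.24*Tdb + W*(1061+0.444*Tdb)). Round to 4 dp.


h = 0.24*70.5 + 0.0057*(1061+0.444*70.5) = 23.1461 BTU/lb

23.1461 BTU/lb


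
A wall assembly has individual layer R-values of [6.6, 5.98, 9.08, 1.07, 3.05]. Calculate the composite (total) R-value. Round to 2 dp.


R_total = 6.6 + 5.98 + 9.08 + 1.07 + 3.05 = 25.78

25.78


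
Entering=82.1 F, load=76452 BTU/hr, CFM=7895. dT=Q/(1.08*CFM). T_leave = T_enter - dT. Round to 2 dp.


dT = 76452/(1.08*7895) = 8.9663
T_leave = 82.1 - 8.9663 = 73.13 F

73.13 F


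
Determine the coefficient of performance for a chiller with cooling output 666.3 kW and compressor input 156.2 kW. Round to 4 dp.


COP = 666.3 / 156.2 = 4.2657

4.2657


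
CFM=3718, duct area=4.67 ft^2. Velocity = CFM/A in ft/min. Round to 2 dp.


V = 3718 / 4.67 = 796.15 ft/min

796.15 ft/min


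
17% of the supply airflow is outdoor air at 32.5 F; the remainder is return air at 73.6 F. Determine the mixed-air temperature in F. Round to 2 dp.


T_mix = 0.17*32.5 + 0.83*73.6 = 66.61 F

66.61 F


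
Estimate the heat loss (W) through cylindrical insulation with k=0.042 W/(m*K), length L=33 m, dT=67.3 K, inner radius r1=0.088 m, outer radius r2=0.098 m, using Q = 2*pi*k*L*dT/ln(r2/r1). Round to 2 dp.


Q = 2*pi*0.042*33*67.3/ln(0.098/0.088) = 5445.30 W

5445.30 W


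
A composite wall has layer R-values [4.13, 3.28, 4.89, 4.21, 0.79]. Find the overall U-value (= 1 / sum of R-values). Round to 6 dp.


R_total = 4.13 + 3.28 + 4.89 + 4.21 + 0.79 = 17.30
U = 1/17.30 = 0.057803

0.057803


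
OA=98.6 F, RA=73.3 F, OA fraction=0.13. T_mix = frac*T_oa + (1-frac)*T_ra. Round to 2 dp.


T_mix = 0.13*98.6 + 0.87*73.3 = 76.59 F

76.59 F


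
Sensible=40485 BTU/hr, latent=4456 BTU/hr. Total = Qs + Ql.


Qt = 40485 + 4456 = 44941 BTU/hr

44941 BTU/hr


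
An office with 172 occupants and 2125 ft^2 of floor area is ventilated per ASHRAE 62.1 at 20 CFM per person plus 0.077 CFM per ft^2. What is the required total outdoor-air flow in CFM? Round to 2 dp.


Total = 172*20 + 2125*0.077 = 3603.63 CFM

3603.63 CFM


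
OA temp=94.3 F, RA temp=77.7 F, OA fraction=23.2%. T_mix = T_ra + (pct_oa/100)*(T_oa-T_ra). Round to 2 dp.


T_mix = 77.7 + (23.2/100)*(94.3-77.7) = 81.55 F

81.55 F


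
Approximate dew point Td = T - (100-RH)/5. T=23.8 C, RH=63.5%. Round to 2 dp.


Td = 23.8 - (100-63.5)/5 = 16.50 C

16.50 C


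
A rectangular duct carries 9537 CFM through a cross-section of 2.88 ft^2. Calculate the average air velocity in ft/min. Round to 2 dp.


V = 9537 / 2.88 = 3311.46 ft/min

3311.46 ft/min


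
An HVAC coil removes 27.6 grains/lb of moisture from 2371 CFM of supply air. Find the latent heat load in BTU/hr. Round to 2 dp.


Q = 0.68 * 2371 * 27.6 = 44498.93 BTU/hr

44498.93 BTU/hr


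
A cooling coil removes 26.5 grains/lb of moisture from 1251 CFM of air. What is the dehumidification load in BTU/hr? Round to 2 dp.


Q = 0.68 * 1251 * 26.5 = 22543.02 BTU/hr

22543.02 BTU/hr


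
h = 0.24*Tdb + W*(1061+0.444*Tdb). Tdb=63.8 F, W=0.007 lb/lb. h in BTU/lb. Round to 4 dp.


h = 0.24*63.8 + 0.007*(1061+0.444*63.8) = 22.9373 BTU/lb

22.9373 BTU/lb


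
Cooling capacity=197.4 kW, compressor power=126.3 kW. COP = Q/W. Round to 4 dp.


COP = 197.4 / 126.3 = 1.5629

1.5629


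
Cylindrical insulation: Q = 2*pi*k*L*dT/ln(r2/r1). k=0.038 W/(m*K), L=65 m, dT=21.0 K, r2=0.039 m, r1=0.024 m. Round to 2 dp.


Q = 2*pi*0.038*65*21.0/ln(0.039/0.024) = 671.27 W

671.27 W


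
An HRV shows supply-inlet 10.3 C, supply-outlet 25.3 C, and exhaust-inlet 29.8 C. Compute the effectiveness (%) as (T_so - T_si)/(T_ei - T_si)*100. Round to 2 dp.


eff = (25.3-10.3)/(29.8-10.3)*100 = 76.92 %

76.92 %


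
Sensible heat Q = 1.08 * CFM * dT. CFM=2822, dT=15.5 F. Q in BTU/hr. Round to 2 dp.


Q = 1.08 * 2822 * 15.5 = 47240.28 BTU/hr

47240.28 BTU/hr


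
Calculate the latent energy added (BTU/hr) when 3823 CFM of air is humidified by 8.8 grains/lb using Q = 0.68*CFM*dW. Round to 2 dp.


Q = 0.68 * 3823 * 8.8 = 22876.83 BTU/hr

22876.83 BTU/hr


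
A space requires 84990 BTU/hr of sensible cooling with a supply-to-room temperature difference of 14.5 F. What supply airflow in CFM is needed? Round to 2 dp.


CFM = 84990 / (1.08 * 14.5) = 5427.20

5427.20 CFM


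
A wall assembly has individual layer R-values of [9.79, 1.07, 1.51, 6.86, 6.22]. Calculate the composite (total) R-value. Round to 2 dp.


R_total = 9.79 + 1.07 + 1.51 + 6.86 + 6.22 = 25.45

25.45


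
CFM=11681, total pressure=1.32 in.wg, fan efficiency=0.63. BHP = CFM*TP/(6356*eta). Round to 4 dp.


BHP = 11681 * 1.32 / (6356 * 0.63) = 3.8506 hp

3.8506 hp


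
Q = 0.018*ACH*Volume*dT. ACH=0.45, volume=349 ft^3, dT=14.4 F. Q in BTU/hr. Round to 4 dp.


Q = 0.018 * 0.45 * 349 * 14.4 = 40.7074 BTU/hr

40.7074 BTU/hr


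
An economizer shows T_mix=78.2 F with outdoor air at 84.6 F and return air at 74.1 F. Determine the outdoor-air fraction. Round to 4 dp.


frac = (78.2 - 74.1) / (84.6 - 74.1) = 0.3905

0.3905


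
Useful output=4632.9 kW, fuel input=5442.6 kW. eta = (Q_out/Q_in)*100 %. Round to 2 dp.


eta = (4632.9/5442.6)*100 = 85.12 %

85.12 %


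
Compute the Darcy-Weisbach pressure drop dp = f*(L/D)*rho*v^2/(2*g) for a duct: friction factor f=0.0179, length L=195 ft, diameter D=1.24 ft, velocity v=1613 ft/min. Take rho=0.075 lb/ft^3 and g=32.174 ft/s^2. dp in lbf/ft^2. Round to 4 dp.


v_fps = 1613/60 = 26.8833 ft/s
dp = 0.0179*(195/1.24)*0.075*26.8833^2/(2*32.174) = 2.3711 lbf/ft^2

2.3711 lbf/ft^2


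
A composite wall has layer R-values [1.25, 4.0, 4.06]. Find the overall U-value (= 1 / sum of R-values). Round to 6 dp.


R_total = 1.25 + 4.0 + 4.06 = 9.31
U = 1/9.31 = 0.107411

0.107411


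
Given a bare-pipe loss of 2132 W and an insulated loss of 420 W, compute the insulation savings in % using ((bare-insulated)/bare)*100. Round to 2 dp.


Savings = ((2132-420)/2132)*100 = 80.30 %

80.30 %


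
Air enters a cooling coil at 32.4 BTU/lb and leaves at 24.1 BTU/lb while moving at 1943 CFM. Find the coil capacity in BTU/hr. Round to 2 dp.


Q = 4.5 * 1943 * (32.4 - 24.1) = 72571.05 BTU/hr

72571.05 BTU/hr


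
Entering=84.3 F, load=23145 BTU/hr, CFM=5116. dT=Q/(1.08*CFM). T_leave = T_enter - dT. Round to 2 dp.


dT = 23145/(1.08*5116) = 4.1889
T_leave = 84.3 - 4.1889 = 80.11 F

80.11 F


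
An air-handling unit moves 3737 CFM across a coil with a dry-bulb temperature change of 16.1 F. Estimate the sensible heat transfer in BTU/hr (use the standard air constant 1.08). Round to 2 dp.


Q = 1.08 * 3737 * 16.1 = 64978.96 BTU/hr

64978.96 BTU/hr


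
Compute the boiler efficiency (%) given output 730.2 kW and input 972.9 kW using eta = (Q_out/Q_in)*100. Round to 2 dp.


eta = (730.2/972.9)*100 = 75.05 %

75.05 %


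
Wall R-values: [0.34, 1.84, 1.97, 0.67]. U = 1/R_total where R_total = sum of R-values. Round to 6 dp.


R_total = 0.34 + 1.84 + 1.97 + 0.67 = 4.82
U = 1/4.82 = 0.207469

0.207469


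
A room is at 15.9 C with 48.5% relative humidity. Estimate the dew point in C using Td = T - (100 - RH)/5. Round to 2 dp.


Td = 15.9 - (100-48.5)/5 = 5.60 C

5.60 C


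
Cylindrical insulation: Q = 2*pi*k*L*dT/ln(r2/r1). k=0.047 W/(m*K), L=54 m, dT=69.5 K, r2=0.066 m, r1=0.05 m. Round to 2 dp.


Q = 2*pi*0.047*54*69.5/ln(0.066/0.05) = 3991.97 W

3991.97 W


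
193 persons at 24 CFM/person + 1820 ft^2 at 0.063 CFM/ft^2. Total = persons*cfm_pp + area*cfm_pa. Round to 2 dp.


Total = 193*24 + 1820*0.063 = 4746.66 CFM

4746.66 CFM


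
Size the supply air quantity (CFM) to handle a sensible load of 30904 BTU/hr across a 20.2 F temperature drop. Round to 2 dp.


CFM = 30904 / (1.08 * 20.2) = 1416.57

1416.57 CFM


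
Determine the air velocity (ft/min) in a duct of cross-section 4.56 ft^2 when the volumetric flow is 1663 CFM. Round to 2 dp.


V = 1663 / 4.56 = 364.69 ft/min

364.69 ft/min


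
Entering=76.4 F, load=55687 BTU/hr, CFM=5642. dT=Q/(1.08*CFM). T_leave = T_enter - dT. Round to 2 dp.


dT = 55687/(1.08*5642) = 9.1390
T_leave = 76.4 - 9.1390 = 67.26 F

67.26 F


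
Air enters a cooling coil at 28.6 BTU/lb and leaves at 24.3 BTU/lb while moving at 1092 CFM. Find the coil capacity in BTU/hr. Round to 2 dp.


Q = 4.5 * 1092 * (28.6 - 24.3) = 21130.20 BTU/hr

21130.20 BTU/hr


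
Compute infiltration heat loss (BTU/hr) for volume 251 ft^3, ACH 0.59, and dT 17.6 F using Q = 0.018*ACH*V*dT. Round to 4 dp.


Q = 0.018 * 0.59 * 251 * 17.6 = 46.9149 BTU/hr

46.9149 BTU/hr


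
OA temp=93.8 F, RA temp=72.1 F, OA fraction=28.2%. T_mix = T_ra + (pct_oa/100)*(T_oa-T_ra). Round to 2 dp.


T_mix = 72.1 + (28.2/100)*(93.8-72.1) = 78.22 F

78.22 F


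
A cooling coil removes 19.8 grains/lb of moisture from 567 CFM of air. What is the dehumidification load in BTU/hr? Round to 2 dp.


Q = 0.68 * 567 * 19.8 = 7634.09 BTU/hr

7634.09 BTU/hr


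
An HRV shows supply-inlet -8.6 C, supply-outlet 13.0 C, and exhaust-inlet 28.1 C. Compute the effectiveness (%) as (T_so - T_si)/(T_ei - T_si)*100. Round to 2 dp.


eff = (13.0-(-8.6))/(28.1-(-8.6))*100 = 58.86 %

58.86 %


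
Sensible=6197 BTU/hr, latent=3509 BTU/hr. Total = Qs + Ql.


Qt = 6197 + 3509 = 9706 BTU/hr

9706 BTU/hr


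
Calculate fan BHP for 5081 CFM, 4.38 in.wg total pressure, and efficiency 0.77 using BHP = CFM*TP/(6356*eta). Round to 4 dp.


BHP = 5081 * 4.38 / (6356 * 0.77) = 4.5472 hp

4.5472 hp


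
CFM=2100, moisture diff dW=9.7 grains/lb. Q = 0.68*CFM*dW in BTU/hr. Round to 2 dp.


Q = 0.68 * 2100 * 9.7 = 13851.60 BTU/hr

13851.60 BTU/hr


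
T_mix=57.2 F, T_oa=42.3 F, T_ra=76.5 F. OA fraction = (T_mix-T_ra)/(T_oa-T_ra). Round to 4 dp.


frac = (57.2 - 76.5) / (42.3 - 76.5) = 0.5643

0.5643


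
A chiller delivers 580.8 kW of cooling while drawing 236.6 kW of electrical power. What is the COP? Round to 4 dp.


COP = 580.8 / 236.6 = 2.4548

2.4548


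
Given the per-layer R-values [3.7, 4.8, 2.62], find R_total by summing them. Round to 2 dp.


R_total = 3.7 + 4.8 + 2.62 = 11.12

11.12


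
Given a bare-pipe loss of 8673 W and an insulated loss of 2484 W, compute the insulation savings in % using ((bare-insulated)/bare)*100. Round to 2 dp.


Savings = ((8673-2484)/8673)*100 = 71.36 %

71.36 %


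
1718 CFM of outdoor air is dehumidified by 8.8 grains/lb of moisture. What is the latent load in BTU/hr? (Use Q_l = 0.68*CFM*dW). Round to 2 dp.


Q = 0.68 * 1718 * 8.8 = 10280.51 BTU/hr

10280.51 BTU/hr


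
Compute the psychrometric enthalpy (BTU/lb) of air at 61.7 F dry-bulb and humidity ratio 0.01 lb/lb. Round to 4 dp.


h = 0.24*61.7 + 0.01*(1061+0.444*61.7) = 25.6919 BTU/lb

25.6919 BTU/lb


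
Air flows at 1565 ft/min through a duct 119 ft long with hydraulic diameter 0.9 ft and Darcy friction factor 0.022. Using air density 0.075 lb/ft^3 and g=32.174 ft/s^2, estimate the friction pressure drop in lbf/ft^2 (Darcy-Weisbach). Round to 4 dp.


v_fps = 1565/60 = 26.0833 ft/s
dp = 0.022*(119/0.9)*0.075*26.0833^2/(2*32.174) = 2.3066 lbf/ft^2

2.3066 lbf/ft^2


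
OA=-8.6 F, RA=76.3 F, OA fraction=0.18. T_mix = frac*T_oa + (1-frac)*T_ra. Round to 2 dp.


T_mix = 0.18*(-8.6) + 0.82*76.3 = 61.02 F

61.02 F


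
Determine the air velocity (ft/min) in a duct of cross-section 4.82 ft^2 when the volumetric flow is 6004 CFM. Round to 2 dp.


V = 6004 / 4.82 = 1245.64 ft/min

1245.64 ft/min


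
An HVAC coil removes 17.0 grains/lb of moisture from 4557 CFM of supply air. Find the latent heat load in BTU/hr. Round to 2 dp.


Q = 0.68 * 4557 * 17.0 = 52678.92 BTU/hr

52678.92 BTU/hr


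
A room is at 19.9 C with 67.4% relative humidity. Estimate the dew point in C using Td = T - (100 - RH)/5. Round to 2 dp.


Td = 19.9 - (100-67.4)/5 = 13.38 C

13.38 C


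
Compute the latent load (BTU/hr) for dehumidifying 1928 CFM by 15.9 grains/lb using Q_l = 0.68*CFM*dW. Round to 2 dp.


Q = 0.68 * 1928 * 15.9 = 20845.54 BTU/hr

20845.54 BTU/hr


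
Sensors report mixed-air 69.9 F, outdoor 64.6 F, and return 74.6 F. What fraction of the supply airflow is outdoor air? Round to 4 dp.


frac = (69.9 - 74.6) / (64.6 - 74.6) = 0.4700

0.4700


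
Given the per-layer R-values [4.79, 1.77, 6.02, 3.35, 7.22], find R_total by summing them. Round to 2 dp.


R_total = 4.79 + 1.77 + 6.02 + 3.35 + 7.22 = 23.15

23.15


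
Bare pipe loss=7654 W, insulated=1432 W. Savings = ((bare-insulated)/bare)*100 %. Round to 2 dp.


Savings = ((7654-1432)/7654)*100 = 81.29 %

81.29 %


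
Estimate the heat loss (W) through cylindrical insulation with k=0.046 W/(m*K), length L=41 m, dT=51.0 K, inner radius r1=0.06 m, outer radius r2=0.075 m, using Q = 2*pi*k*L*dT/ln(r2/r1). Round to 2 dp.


Q = 2*pi*0.046*41*51.0/ln(0.075/0.06) = 2708.37 W

2708.37 W


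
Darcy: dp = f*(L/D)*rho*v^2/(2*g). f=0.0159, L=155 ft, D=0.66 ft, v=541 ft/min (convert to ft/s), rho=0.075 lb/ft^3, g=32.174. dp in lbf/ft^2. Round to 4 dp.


v_fps = 541/60 = 9.0167 ft/s
dp = 0.0159*(155/0.66)*0.075*9.0167^2/(2*32.174) = 0.3538 lbf/ft^2

0.3538 lbf/ft^2


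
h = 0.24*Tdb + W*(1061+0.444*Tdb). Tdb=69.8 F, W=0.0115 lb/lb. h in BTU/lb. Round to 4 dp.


h = 0.24*69.8 + 0.0115*(1061+0.444*69.8) = 29.3099 BTU/lb

29.3099 BTU/lb


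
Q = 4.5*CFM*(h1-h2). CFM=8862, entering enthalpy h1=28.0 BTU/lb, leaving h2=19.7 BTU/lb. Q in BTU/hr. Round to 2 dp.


Q = 4.5 * 8862 * (28.0 - 19.7) = 330995.70 BTU/hr

330995.70 BTU/hr


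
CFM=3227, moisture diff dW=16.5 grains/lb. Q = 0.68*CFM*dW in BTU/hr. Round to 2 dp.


Q = 0.68 * 3227 * 16.5 = 36206.94 BTU/hr

36206.94 BTU/hr


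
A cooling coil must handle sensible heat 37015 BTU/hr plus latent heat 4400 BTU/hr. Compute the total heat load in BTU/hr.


Qt = 37015 + 4400 = 41415 BTU/hr

41415 BTU/hr


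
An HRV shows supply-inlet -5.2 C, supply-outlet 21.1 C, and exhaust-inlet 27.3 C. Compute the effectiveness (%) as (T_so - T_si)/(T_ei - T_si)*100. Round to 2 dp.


eff = (21.1-(-5.2))/(27.3-(-5.2))*100 = 80.92 %

80.92 %


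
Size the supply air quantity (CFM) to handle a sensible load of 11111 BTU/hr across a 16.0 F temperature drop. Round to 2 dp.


CFM = 11111 / (1.08 * 16.0) = 643.00

643.00 CFM


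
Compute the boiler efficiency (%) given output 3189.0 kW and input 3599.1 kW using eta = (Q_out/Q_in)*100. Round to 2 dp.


eta = (3189.0/3599.1)*100 = 88.61 %

88.61 %


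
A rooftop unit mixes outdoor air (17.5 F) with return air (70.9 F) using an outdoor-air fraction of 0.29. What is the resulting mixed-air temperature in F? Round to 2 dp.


T_mix = 0.29*17.5 + 0.71*70.9 = 55.41 F

55.41 F


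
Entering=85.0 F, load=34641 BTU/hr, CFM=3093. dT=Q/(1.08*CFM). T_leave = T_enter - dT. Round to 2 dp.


dT = 34641/(1.08*3093) = 10.3702
T_leave = 85.0 - 10.3702 = 74.63 F

74.63 F


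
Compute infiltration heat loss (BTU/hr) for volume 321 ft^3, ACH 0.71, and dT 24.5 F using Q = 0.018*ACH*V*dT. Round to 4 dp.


Q = 0.018 * 0.71 * 321 * 24.5 = 100.5083 BTU/hr

100.5083 BTU/hr


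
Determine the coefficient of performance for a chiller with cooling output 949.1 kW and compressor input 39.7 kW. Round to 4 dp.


COP = 949.1 / 39.7 = 23.9068

23.9068


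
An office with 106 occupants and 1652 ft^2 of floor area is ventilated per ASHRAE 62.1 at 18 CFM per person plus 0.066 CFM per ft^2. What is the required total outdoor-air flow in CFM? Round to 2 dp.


Total = 106*18 + 1652*0.066 = 2017.03 CFM

2017.03 CFM


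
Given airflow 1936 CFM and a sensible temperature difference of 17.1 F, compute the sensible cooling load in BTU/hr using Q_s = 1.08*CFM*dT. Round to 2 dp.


Q = 1.08 * 1936 * 17.1 = 35754.05 BTU/hr

35754.05 BTU/hr


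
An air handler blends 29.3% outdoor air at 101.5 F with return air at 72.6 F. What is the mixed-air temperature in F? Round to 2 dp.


T_mix = 72.6 + (29.3/100)*(101.5-72.6) = 81.07 F

81.07 F


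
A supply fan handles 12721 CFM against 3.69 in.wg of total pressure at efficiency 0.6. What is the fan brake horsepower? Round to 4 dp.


BHP = 12721 * 3.69 / (6356 * 0.6) = 12.3087 hp

12.3087 hp


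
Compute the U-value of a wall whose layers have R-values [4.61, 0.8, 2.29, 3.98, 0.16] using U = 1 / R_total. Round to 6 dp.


R_total = 4.61 + 0.8 + 2.29 + 3.98 + 0.16 = 11.84
U = 1/11.84 = 0.084459

0.084459


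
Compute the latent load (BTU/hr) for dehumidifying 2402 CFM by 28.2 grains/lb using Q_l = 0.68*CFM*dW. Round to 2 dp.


Q = 0.68 * 2402 * 28.2 = 46060.75 BTU/hr

46060.75 BTU/hr


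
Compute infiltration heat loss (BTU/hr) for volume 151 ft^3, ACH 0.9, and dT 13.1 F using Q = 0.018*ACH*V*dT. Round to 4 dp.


Q = 0.018 * 0.9 * 151 * 13.1 = 32.0452 BTU/hr

32.0452 BTU/hr


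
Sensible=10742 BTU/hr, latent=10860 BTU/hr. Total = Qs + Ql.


Qt = 10742 + 10860 = 21602 BTU/hr

21602 BTU/hr


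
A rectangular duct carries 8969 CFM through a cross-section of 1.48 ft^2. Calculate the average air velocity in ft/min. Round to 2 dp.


V = 8969 / 1.48 = 6060.14 ft/min

6060.14 ft/min


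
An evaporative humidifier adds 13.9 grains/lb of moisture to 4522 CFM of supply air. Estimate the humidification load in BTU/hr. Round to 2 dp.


Q = 0.68 * 4522 * 13.9 = 42741.94 BTU/hr

42741.94 BTU/hr


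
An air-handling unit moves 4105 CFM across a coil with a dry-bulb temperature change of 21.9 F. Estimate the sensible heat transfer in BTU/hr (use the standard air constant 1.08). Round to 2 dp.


Q = 1.08 * 4105 * 21.9 = 97091.46 BTU/hr

97091.46 BTU/hr


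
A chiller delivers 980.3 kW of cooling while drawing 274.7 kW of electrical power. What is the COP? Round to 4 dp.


COP = 980.3 / 274.7 = 3.5686

3.5686


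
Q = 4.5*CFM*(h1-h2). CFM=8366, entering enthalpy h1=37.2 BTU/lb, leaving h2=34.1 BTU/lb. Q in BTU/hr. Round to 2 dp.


Q = 4.5 * 8366 * (37.2 - 34.1) = 116705.70 BTU/hr

116705.70 BTU/hr


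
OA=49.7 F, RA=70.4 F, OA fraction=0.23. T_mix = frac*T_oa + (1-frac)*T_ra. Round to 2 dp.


T_mix = 0.23*49.7 + 0.77*70.4 = 65.64 F

65.64 F


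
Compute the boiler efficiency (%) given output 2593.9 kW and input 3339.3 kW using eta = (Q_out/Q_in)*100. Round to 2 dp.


eta = (2593.9/3339.3)*100 = 77.68 %

77.68 %


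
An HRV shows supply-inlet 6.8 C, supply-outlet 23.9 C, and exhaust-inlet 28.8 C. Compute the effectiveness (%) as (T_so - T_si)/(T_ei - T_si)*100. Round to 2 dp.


eff = (23.9-6.8)/(28.8-6.8)*100 = 77.73 %

77.73 %


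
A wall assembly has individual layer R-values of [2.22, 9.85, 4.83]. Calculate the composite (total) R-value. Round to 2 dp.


R_total = 2.22 + 9.85 + 4.83 = 16.90

16.90


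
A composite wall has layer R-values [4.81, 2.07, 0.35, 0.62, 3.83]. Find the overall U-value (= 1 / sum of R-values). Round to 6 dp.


R_total = 4.81 + 2.07 + 0.35 + 0.62 + 3.83 = 11.68
U = 1/11.68 = 0.085616

0.085616


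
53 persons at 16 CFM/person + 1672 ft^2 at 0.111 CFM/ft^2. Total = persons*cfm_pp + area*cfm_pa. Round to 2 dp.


Total = 53*16 + 1672*0.111 = 1033.59 CFM

1033.59 CFM


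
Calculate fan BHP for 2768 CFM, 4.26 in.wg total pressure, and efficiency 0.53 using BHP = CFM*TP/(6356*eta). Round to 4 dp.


BHP = 2768 * 4.26 / (6356 * 0.53) = 3.5004 hp

3.5004 hp


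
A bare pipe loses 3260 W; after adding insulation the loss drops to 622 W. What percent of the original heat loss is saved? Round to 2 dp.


Savings = ((3260-622)/3260)*100 = 80.92 %

80.92 %


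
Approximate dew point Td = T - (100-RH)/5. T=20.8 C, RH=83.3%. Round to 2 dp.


Td = 20.8 - (100-83.3)/5 = 17.46 C

17.46 C


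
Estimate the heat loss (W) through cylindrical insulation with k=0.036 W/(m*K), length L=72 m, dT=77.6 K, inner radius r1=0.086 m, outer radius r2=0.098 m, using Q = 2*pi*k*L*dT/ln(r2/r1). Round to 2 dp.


Q = 2*pi*0.036*72*77.6/ln(0.098/0.086) = 9675.34 W

9675.34 W
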